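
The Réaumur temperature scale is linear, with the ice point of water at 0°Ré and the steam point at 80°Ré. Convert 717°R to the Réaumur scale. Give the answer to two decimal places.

First in Celsius: (717 - 491.67) × 5/9 = 125.1833°C.
Linearly onto the Réaumur scale: 0 + (125.1833 / 100) × (80 - 0) = 100.15°Ré.

100.15°Ré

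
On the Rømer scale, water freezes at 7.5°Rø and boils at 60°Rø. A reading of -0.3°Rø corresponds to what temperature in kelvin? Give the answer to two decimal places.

Linear interpolation between the fixed points: C = (-0.3 - 7.5) × 100 / (60 - 7.5) = -14.8571°C.
Then -14.8571 + 273.15 = 258.29 K.

258.29 K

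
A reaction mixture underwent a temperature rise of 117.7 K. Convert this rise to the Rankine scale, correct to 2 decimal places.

Only the scale ratio 1.8 matters for a change in temperature.
117.7 × 1.8 = 211.86.

211.86°R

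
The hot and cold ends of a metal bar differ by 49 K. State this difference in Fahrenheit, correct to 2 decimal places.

88.20°F

For a temperature interval the offset drops out; only the factor 1.8 applies.
49 × 1.8 = 88.20.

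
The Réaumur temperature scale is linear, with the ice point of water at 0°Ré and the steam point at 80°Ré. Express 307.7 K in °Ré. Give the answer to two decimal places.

First in Celsius: 307.7 - 273.15 = 34.5500°C.
Linearly onto the Réaumur scale: 0 + (34.5500 / 100) × (80 - 0) = 27.64°Ré.

27.64°Ré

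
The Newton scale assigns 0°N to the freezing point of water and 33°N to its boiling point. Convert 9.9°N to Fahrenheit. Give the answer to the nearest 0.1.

86.0°F

Linear interpolation between the fixed points: C = (9.9 - 0) × 100 / (33 - 0) = 30.0000°C.
Then 30.0000 × 1.8 + 32 = 86.0°F.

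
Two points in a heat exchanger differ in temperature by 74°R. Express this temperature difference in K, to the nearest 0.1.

For a temperature interval the offset drops out; only the factor 5/9 applies.
74 × 5/9 = 41.1.

41.1 K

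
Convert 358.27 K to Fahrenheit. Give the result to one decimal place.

185.2°F

In Celsius: 358.27 - 273.15 = 85.1200°C.
In Fahrenheit: 85.1200 × 1.8 + 32 = 185.2°F.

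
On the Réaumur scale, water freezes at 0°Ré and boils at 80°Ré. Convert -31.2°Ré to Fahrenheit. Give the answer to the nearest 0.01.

Linear interpolation between the fixed points: C = (-31.2 - 0) × 100 / (80 - 0) = -39.0000°C.
Then -39.0000 × 1.8 + 32 = -38.20°F.

-38.20°F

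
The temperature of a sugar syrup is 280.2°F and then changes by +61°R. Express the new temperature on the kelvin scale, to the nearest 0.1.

Initial temperature in Celsius: (280.2 - 32) × 5/9 = 137.8889°C.
The 61°R change is an interval, so only the factor 5/9 applies: +61 × 5/9 = +33.8889°C.
Final Celsius temperature: 137.8889 + 33.8889 = 171.7778°C.
In kelvin: 171.7778 + 273.15 = 444.9 K.

444.9 K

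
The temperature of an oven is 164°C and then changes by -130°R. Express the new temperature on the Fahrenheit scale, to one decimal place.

The 130°R change is an interval, so only the factor 5/9 applies: -130 × 5/9 = -72.2222°C.
Final Celsius temperature: 164.0000 - 72.2222 = 91.7778°C.
In Fahrenheit: 91.7778 × 1.8 + 32 = 197.2°F.

197.2°F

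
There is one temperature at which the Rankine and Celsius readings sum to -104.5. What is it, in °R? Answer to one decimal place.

Let R be the Rankine reading. The Celsius reading is C = 5/9·R - 273.15.
Require R + C = -104.5: (14/9)·R - 273.15 = -104.5.
R = (-104.5 + 273.15) / (14/9) = 108.4.

108.4°R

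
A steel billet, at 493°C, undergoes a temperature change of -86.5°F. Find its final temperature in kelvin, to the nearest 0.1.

718.1 K

The 86.5°F change is an interval, so only the factor 5/9 applies: -86.5 × 5/9 = -48.0556°C.
Final Celsius temperature: 493.0000 - 48.0556 = 444.9444°C.
In kelvin: 444.9444 + 273.15 = 718.1 K.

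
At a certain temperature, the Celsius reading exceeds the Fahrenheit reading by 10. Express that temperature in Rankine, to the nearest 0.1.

397.2°R

Let x be the Fahrenheit reading; then the Celsius reading is 5/9·x - 17.7778.
(5/9·x - 17.7778) - x = 10  ⇒  (-4/9)·x = 27.7778  ⇒  x = -62.5000°F.
In Celsius: (-62.5 - 32) × 5/9 = -52.5000°C.
In Rankine: -52.5000 × 1.8 + 491.67 = 397.2°R.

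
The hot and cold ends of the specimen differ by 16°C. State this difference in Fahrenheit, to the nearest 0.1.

28.8°F

For a temperature interval the offset drops out; only the factor 1.8 applies.
16 × 1.8 = 28.8.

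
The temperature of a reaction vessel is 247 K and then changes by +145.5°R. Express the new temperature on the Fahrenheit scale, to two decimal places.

Initial temperature in Celsius: 247 - 273.15 = -26.1500°C.
The 145.5°R change is an interval, so only the factor 5/9 applies: +145.5 × 5/9 = +80.8333°C.
Final Celsius temperature: -26.1500 + 80.8333 = 54.6833°C.
In Fahrenheit: 54.6833 × 1.8 + 32 = 130.43°F.

130.43°F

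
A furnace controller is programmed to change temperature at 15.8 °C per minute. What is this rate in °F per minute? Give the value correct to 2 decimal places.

Since only a temperature interval is involved, the additive offset between the scales drops out.
A change of 1°C is a change of 1.8°F, so 15.8 × 1.8 = 28.44.

28.44 °F/minute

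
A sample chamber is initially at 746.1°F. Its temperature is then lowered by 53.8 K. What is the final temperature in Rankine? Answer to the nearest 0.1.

Initial temperature in Celsius: (746.1 - 32) × 5/9 = 396.7222°C.
The 53.8 K change is an interval; Kelvin and Celsius degrees are the same size, so ΔC = -53.8°C.
Final Celsius temperature: 396.7222 - 53.8000 = 342.9222°C.
In Rankine: 342.9222 × 1.8 + 491.67 = 1108.9°R.

1108.9°R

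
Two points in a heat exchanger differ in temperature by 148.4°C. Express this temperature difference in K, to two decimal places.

Celsius and kelvin degrees are the same size, so the interval is unchanged: 148.40.

148.40 K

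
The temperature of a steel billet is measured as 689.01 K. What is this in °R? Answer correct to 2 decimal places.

1240.22°R

In Celsius: 689.01 - 273.15 = 415.8600°C.
In Rankine: 415.8600 × 1.8 + 491.67 = 1240.22°R.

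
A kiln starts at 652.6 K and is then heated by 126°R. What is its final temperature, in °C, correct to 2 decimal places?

Initial temperature in Celsius: 652.6 - 273.15 = 379.4500°C.
The 126°R change is an interval, so only the factor 5/9 applies: +126 × 5/9 = +70.0000°C.
Final Celsius temperature: 379.4500 + 70.0000 = 449.4500°C.

449.45°C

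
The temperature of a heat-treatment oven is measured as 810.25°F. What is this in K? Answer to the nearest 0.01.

In Celsius: (810.25 - 32) × 5/9 = 432.3611°C.
In kelvin: 432.3611 + 273.15 = 705.51 K.

705.51 K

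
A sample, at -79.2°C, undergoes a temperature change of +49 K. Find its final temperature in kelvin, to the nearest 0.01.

The 49 K change is an interval; Kelvin and Celsius degrees are the same size, so ΔC = +49°C.
Final Celsius temperature: -79.2000 + 49.0000 = -30.2000°C.
In kelvin: -30.2000 + 273.15 = 242.95 K.

242.95 K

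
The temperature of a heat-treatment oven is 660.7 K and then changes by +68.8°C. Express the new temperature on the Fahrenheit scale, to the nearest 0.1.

853.4°F

Initial temperature in Celsius: 660.7 - 273.15 = 387.5500°C.
Final Celsius temperature: 387.5500 + 68.8000 = 456.3500°C.
In Fahrenheit: 456.3500 × 1.8 + 32 = 853.4°F.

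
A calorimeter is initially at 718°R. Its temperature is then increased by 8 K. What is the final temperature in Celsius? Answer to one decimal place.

Initial temperature in Celsius: (718 - 491.67) × 5/9 = 125.7389°C.
The 8 K change is an interval; Kelvin and Celsius degrees are the same size, so ΔC = +8°C.
Final Celsius temperature: 125.7389 + 8.0000 = 133.7389°C.

133.7°C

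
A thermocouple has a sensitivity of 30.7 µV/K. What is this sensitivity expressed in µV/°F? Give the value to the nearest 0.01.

The quantity depends on a temperature interval, so only the ratio of degree sizes applies; the offset between the scales is irrelevant.
A change of 1°F is a change of 5/9 K, so per °F the value is 30.7 × 5/9 = 17.06.

17.06 µV/°F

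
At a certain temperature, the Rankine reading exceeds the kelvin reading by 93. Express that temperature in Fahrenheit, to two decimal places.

-250.42°F

Let x be the kelvin reading; then the Rankine reading is 1.8·x.
(1.8·x) - x = 93  ⇒  (0.8)·x = 93  ⇒  x = 116.2500 K.
In Celsius: 116.25 - 273.15 = -156.9000°C.
In Fahrenheit: -156.9000 × 1.8 + 32 = -250.42°F.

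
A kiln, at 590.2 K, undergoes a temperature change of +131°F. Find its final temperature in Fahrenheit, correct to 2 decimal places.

733.69°F

Initial temperature in Celsius: 590.2 - 273.15 = 317.0500°C.
The 131°F change is an interval, so only the factor 5/9 applies: +131 × 5/9 = +72.7778°C.
Final Celsius temperature: 317.0500 + 72.7778 = 389.8278°C.
In Fahrenheit: 389.8278 × 1.8 + 32 = 733.69°F.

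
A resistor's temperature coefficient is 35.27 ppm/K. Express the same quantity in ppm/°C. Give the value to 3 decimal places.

35.270 ppm/°C

The quantity depends on a temperature interval, so only the ratio of degree sizes applies; the offset between the scales is irrelevant.
A change of 1°C is a change of 1 K, so per °C the value is 35.27 × 1 = 35.270.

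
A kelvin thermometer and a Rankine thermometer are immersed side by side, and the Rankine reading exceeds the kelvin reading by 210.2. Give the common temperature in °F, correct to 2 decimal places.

13.28°F

Let x be the kelvin reading; then the Rankine reading is 1.8·x.
(1.8·x) - x = 210.2  ⇒  (0.8)·x = 210.2  ⇒  x = 262.7500 K.
In Celsius: 262.75 - 273.15 = -10.4000°C.
In Fahrenheit: -10.4000 × 1.8 + 32 = 13.28°F.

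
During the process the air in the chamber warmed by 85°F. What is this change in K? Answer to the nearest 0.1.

For a temperature interval the offset drops out; only the factor 5/9 applies.
85 × 5/9 = 47.2.

47.2 K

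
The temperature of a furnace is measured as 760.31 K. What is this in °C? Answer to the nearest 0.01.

487.16°C

In Celsius: 760.31 - 273.15 = 487.1600°C.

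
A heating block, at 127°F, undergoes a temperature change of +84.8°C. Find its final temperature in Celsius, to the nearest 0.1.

Initial temperature in Celsius: (127 - 32) × 5/9 = 52.7778°C.
Final Celsius temperature: 52.7778 + 84.8000 = 137.5778°C.

137.6°C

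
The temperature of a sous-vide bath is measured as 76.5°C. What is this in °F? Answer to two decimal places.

In Fahrenheit: 76.5000 × 1.8 + 32 = 169.70°F.

169.70°F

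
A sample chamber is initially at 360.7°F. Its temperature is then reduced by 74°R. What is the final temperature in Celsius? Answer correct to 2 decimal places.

Initial temperature in Celsius: (360.7 - 32) × 5/9 = 182.6111°C.
The 74°R change is an interval, so only the factor 5/9 applies: -74 × 5/9 = -41.1111°C.
Final Celsius temperature: 182.6111 - 41.1111 = 141.5000°C.

141.50°C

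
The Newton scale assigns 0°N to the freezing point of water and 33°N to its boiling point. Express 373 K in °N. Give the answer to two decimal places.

First in Celsius: 373 - 273.15 = 99.8500°C.
Linearly onto the Newton scale: 0 + (99.8500 / 100) × (33 - 0) = 32.95°N.

32.95°N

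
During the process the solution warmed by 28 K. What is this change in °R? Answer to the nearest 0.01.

Only the scale ratio 1.8 matters for a change in temperature.
28 × 1.8 = 50.40.

50.40°R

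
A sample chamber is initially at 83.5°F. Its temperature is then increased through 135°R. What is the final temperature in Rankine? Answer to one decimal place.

678.2°R

Initial temperature in Celsius: (83.5 - 32) × 5/9 = 28.6111°C.
The 135°R change is an interval, so only the factor 5/9 applies: +135 × 5/9 = +75.0000°C.
Final Celsius temperature: 28.6111 + 75.0000 = 103.6111°C.
In Rankine: 103.6111 × 1.8 + 491.67 = 678.2°R.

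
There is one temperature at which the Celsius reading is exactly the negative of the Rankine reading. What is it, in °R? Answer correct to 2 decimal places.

175.60°R

Let R be the Rankine reading. The Celsius reading is C = 5/9·R - 273.15.
Require C = -1·R: 5/9·R - 273.15 = -1·R.
(14/9)·R = 273.15  ⇒  R = 175.60.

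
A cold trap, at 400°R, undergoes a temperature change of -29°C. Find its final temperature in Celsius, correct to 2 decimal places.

-79.93°C

Initial temperature in Celsius: (400 - 491.67) × 5/9 = -50.9278°C.
Final Celsius temperature: -50.9278 - 29.0000 = -79.9278°C.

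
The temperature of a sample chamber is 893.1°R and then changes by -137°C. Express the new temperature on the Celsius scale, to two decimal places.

86.02°C

Initial temperature in Celsius: (893.1 - 491.67) × 5/9 = 223.0167°C.
Final Celsius temperature: 223.0167 - 137.0000 = 86.0167°C.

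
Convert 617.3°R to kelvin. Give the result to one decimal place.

In Celsius: (617.3 - 491.67) × 5/9 = 69.7944°C.
In kelvin: 69.7944 + 273.15 = 342.9 K.

342.9 K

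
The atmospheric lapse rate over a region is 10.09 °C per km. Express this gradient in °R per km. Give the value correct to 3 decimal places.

18.162 °R/km

Since only a temperature interval is involved, the additive offset between the scales drops out.
A change of 1°C is a change of 1.8°R, so 10.09 × 1.8 = 18.162.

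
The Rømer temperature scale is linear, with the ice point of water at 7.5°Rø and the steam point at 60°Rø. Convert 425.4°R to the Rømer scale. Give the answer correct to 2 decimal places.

-11.83°Rø

First in Celsius: (425.4 - 491.67) × 5/9 = -36.8167°C.
Linearly onto the Rømer scale: 7.5 + (-36.8167 / 100) × (60 - 7.5) = -11.83°Rø.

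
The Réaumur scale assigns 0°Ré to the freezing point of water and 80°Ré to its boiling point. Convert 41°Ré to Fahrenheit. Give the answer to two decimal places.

124.25°F

Linear interpolation between the fixed points: C = (41 - 0) × 100 / (80 - 0) = 51.2500°C.
Then 51.2500 × 1.8 + 32 = 124.25°F.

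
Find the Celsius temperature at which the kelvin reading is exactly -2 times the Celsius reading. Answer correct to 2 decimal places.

Let C be the Celsius reading. The kelvin reading is K = 1·C + 273.15.
Require K = -2·C: 1·C + 273.15 = -2·C.
(3)·C = -273.15  ⇒  C = -91.05.

-91.05°C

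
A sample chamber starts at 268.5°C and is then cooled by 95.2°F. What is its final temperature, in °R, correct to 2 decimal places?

The 95.2°F change is an interval, so only the factor 5/9 applies: -95.2 × 5/9 = -52.8889°C.
Final Celsius temperature: 268.5000 - 52.8889 = 215.6111°C.
In Rankine: 215.6111 × 1.8 + 491.67 = 879.77°R.

879.77°R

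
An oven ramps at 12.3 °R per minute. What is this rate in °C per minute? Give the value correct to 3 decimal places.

The quantity depends on a temperature interval, so only the ratio of degree sizes applies; the offset between the scales is irrelevant.
A change of 1°R is a change of 5/9°C, so 12.3 × 5/9 = 6.833.

6.833 °C/minute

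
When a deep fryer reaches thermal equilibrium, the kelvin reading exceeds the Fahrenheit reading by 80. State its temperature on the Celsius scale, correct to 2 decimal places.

Let x be the Fahrenheit reading; then the kelvin reading is 5/9·x + 255.372.
(5/9·x + 255.372) - x = 80  ⇒  (-4/9)·x = -175.372  ⇒  x = 394.5875°F.
In Celsius: (394.5875 - 32) × 5/9 = 201.44°C.

201.44°C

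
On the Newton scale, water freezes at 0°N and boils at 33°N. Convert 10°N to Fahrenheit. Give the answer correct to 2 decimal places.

Linear interpolation between the fixed points: C = (10 - 0) × 100 / (33 - 0) = 30.3030°C.
Then 30.3030 × 1.8 + 32 = 86.55°F.

86.55°F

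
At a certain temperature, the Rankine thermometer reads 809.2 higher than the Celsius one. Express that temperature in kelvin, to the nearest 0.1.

Let x be the Celsius reading; then the Rankine reading is 1.8·x + 491.67.
(1.8·x + 491.67) - x = 809.2  ⇒  (0.8)·x = 317.53  ⇒  x = 396.9125°C.
In kelvin: 396.9125 + 273.15 = 670.1 K.

670.1 K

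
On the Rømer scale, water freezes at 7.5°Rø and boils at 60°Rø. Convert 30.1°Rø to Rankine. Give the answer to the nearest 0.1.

Linear interpolation between the fixed points: C = (30.1 - 7.5) × 100 / (60 - 7.5) = 43.0476°C.
Then 43.0476 × 1.8 + 491.67 = 569.2°R.

569.2°R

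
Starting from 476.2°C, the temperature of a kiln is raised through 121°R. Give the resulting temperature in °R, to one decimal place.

1469.8°R

The 121°R change is an interval, so only the factor 5/9 applies: +121 × 5/9 = +67.2222°C.
Final Celsius temperature: 476.2000 + 67.2222 = 543.4222°C.
In Rankine: 543.4222 × 1.8 + 491.67 = 1469.8°R.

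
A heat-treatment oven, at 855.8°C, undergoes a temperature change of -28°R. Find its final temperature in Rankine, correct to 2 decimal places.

2004.11°R

The 28°R change is an interval, so only the factor 5/9 applies: -28 × 5/9 = -15.5556°C.
Final Celsius temperature: 855.8000 - 15.5556 = 840.2444°C.
In Rankine: 840.2444 × 1.8 + 491.67 = 2004.11°R.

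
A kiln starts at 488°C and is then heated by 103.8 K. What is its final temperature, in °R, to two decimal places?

1556.91°R

The 103.8 K change is an interval; Kelvin and Celsius degrees are the same size, so ΔC = +103.8°C.
Final Celsius temperature: 488.0000 + 103.8000 = 591.8000°C.
In Rankine: 591.8000 × 1.8 + 491.67 = 1556.91°R.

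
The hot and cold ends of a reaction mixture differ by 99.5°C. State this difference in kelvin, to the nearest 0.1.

Celsius and kelvin degrees are the same size, so the interval is unchanged: 99.5.

99.5 K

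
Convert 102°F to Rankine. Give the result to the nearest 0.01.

561.67°R

In Celsius: (102 - 32) × 5/9 = 38.8889°C.
In Rankine: 38.8889 × 1.8 + 491.67 = 561.67°R.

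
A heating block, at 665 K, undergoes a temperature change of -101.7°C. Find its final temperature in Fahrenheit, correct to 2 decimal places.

Initial temperature in Celsius: 665 - 273.15 = 391.8500°C.
Final Celsius temperature: 391.8500 - 101.7000 = 290.1500°C.
In Fahrenheit: 290.1500 × 1.8 + 32 = 554.27°F.

554.27°F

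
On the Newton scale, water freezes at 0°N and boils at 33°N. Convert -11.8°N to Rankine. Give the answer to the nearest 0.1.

427.3°R

Linear interpolation between the fixed points: C = (-11.8 - 0) × 100 / (33 - 0) = -35.7576°C.
Then -35.7576 × 1.8 + 491.67 = 427.3°R.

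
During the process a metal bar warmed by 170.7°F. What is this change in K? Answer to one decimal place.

94.8 K

For a temperature interval the offset drops out; only the factor 5/9 applies.
170.7 × 5/9 = 94.8.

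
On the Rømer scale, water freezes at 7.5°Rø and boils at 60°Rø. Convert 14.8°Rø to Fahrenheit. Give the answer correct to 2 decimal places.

57.03°F

Linear interpolation between the fixed points: C = (14.8 - 7.5) × 100 / (60 - 7.5) = 13.9048°C.
Then 13.9048 × 1.8 + 32 = 57.03°F.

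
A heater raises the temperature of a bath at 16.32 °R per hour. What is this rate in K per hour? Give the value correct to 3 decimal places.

Since only a temperature interval is involved, the additive offset between the scales drops out.
A change of 1°R is a change of 5/9 K, so 16.32 × 5/9 = 9.067.

9.067 K/hour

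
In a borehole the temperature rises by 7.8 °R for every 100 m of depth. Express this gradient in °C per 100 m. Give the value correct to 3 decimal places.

4.333 °C/100 m

Since only a temperature interval is involved, the additive offset between the scales drops out.
A change of 1°R is a change of 5/9°C, so 7.8 × 5/9 = 4.333.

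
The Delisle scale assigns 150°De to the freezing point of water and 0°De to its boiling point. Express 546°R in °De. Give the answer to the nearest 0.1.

104.7°De

First in Celsius: (546 - 491.67) × 5/9 = 30.1833°C.
Linearly onto the Delisle scale: 150 + (30.1833 / 100) × (0 - 150) = 104.7°De.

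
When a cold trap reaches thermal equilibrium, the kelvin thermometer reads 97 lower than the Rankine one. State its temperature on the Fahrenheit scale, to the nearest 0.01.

-241.42°F

Let x be the Rankine reading; then the kelvin reading is 5/9·x.
(5/9·x) - x = -97  ⇒  (-4/9)·x = -97  ⇒  x = 218.2500°R.
In Celsius: (218.25 - 491.67) × 5/9 = -151.9000°C.
In Fahrenheit: -151.9000 × 1.8 + 32 = -241.42°F.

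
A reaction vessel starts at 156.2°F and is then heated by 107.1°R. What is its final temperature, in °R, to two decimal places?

Initial temperature in Celsius: (156.2 - 32) × 5/9 = 69.0000°C.
The 107.1°R change is an interval, so only the factor 5/9 applies: +107.1 × 5/9 = +59.5000°C.
Final Celsius temperature: 69.0000 + 59.5000 = 128.5000°C.
In Rankine: 128.5000 × 1.8 + 491.67 = 722.97°R.

722.97°R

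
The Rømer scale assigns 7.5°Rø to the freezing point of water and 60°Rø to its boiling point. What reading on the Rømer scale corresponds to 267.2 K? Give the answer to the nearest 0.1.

First in Celsius: 267.2 - 273.15 = -5.9500°C.
Linearly onto the Rømer scale: 7.5 + (-5.9500 / 100) × (60 - 7.5) = 4.4°Rø.

4.4°Rø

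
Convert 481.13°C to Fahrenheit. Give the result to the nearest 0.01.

898.03°F

In Fahrenheit: 481.1300 × 1.8 + 32 = 898.03°F.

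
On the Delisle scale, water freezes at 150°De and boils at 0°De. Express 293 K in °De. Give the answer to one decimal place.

120.2°De

First in Celsius: 293 - 273.15 = 19.8500°C.
Linearly onto the Delisle scale: 150 + (19.8500 / 100) × (0 - 150) = 120.2°De.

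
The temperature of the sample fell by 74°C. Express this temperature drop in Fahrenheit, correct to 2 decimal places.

Only the scale ratio 1.8 matters for a change in temperature.
74 × 1.8 = 133.20.

133.20°F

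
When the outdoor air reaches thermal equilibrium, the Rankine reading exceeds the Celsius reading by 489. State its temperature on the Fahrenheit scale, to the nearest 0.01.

Let x be the Celsius reading; then the Rankine reading is 1.8·x + 491.67.
(1.8·x + 491.67) - x = 489  ⇒  (0.8)·x = -2.67  ⇒  x = -3.3375°C.
In Fahrenheit: -3.3375 × 1.8 + 32 = 25.99°F.

25.99°F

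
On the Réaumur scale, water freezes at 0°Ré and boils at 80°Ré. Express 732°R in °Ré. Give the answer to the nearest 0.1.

First in Celsius: (732 - 491.67) × 5/9 = 133.5167°C.
Linearly onto the Réaumur scale: 0 + (133.5167 / 100) × (80 - 0) = 106.8°Ré.

106.8°Ré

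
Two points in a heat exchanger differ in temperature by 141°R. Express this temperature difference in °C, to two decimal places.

For a temperature interval the offset drops out; only the factor 5/9 applies.
141 × 5/9 = 78.33.

78.33°C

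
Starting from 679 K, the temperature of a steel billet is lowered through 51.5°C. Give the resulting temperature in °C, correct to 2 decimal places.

354.35°C

Initial temperature in Celsius: 679 - 273.15 = 405.8500°C.
Final Celsius temperature: 405.8500 - 51.5000 = 354.3500°C.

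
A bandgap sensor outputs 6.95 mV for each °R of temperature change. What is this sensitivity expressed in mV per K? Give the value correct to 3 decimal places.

Since only a temperature interval is involved, the additive offset between the scales drops out.
A change of 1 K is a change of 1.8°R, so per K the value is 6.95 × 1.8 = 12.510.

12.510 mV per K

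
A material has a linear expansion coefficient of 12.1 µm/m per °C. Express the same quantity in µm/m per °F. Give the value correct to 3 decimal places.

6.722 µm/m per °F

Since only a temperature interval is involved, the additive offset between the scales drops out.
A change of 1°F is a change of 5/9°C, so per °F the value is 12.1 × 5/9 = 6.722.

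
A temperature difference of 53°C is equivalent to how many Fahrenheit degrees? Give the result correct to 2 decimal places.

An interval of 1°C corresponds to 1.8°F.
53 × 1.8 = 95.40.

95.40°F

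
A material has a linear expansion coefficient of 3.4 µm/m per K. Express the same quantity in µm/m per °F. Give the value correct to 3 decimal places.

Since only a temperature interval is involved, the additive offset between the scales drops out.
A change of 1°F is a change of 5/9 K, so per °F the value is 3.4 × 5/9 = 1.889.

1.889 µm/m per °F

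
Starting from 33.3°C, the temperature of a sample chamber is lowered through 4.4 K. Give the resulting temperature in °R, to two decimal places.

543.69°R

The 4.4 K change is an interval; Kelvin and Celsius degrees are the same size, so ΔC = -4.4°C.
Final Celsius temperature: 33.3000 - 4.4000 = 28.9000°C.
In Rankine: 28.9000 × 1.8 + 491.67 = 543.69°R.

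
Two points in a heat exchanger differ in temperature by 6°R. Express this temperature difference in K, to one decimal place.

An interval of 1°R corresponds to 5/9 K.
6 × 5/9 = 3.3.

3.3 K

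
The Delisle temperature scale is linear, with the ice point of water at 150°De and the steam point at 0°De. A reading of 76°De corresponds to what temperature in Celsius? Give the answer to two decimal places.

49.33°C

Linear interpolation between the fixed points: C = (76 - 150) × 100 / (0 - 150) = 49.3333°C.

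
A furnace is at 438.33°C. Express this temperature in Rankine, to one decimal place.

1280.7°R

In Rankine: 438.3300 × 1.8 + 491.67 = 1280.7°R.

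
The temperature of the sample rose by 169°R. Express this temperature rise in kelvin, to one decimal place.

93.9 K

An interval of 1°R corresponds to 5/9 K.
169 × 5/9 = 93.9.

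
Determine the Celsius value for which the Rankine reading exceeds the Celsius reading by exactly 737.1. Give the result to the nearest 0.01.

Let C be the Celsius reading. The Rankine reading is R = 1.8·C + 491.67.
Require R - C = 737.1: (0.8)·C + 491.67 = 737.1.
C = (737.1 - 491.67) / (0.8) = 306.79.

306.79°C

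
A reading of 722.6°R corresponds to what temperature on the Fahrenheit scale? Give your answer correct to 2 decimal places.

262.93°F

In Celsius: (722.6 - 491.67) × 5/9 = 128.2944°C.
In Fahrenheit: 128.2944 × 1.8 + 32 = 262.93°F.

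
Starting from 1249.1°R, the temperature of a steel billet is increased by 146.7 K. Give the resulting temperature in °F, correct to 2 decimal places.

1053.49°F

Initial temperature in Celsius: (1249.1 - 491.67) × 5/9 = 420.7944°C.
The 146.7 K change is an interval; Kelvin and Celsius degrees are the same size, so ΔC = +146.7°C.
Final Celsius temperature: 420.7944 + 146.7000 = 567.4944°C.
In Fahrenheit: 567.4944 × 1.8 + 32 = 1053.49°F.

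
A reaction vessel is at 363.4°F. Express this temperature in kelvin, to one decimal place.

In Celsius: (363.4 - 32) × 5/9 = 184.1111°C.
In kelvin: 184.1111 + 273.15 = 457.3 K.

457.3 K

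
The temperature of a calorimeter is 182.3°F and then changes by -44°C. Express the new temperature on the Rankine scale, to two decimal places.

562.77°R

Initial temperature in Celsius: (182.3 - 32) × 5/9 = 83.5000°C.
Final Celsius temperature: 83.5000 - 44.0000 = 39.5000°C.
In Rankine: 39.5000 × 1.8 + 491.67 = 562.77°R.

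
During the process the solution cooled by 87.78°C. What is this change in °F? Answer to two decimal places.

158.00°F

For a temperature interval the offset drops out; only the factor 1.8 applies.
87.78 × 1.8 = 158.00.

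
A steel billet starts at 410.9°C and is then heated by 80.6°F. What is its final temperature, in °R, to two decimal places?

1311.89°R

The 80.6°F change is an interval, so only the factor 5/9 applies: +80.6 × 5/9 = +44.7778°C.
Final Celsius temperature: 410.9000 + 44.7778 = 455.6778°C.
In Rankine: 455.6778 × 1.8 + 491.67 = 1311.89°R.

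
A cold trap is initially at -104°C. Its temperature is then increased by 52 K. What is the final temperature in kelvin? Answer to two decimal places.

The 52 K change is an interval; Kelvin and Celsius degrees are the same size, so ΔC = +52°C.
Final Celsius temperature: -104.0000 + 52.0000 = -52.0000°C.
In kelvin: -52.0000 + 273.15 = 221.15 K.

221.15 K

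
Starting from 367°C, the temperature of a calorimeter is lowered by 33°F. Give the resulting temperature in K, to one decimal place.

621.8 K

The 33°F change is an interval, so only the factor 5/9 applies: -33 × 5/9 = -18.3333°C.
Final Celsius temperature: 367.0000 - 18.3333 = 348.6667°C.
In kelvin: 348.6667 + 273.15 = 621.8 K.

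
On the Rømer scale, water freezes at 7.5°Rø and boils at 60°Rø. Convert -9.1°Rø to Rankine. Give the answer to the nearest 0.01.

434.76°R

Linear interpolation between the fixed points: C = (-9.1 - 7.5) × 100 / (60 - 7.5) = -31.6190°C.
Then -31.6190 × 1.8 + 491.67 = 434.76°R.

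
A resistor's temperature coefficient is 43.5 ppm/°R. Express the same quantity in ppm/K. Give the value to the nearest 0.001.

78.300 ppm/K

The quantity depends on a temperature interval, so only the ratio of degree sizes applies; the offset between the scales is irrelevant.
A change of 1 K is a change of 1.8°R, so per K the value is 43.5 × 1.8 = 78.300.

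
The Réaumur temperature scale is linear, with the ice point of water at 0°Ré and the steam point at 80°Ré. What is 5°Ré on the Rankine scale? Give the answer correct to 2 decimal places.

Linear interpolation between the fixed points: C = (5 - 0) × 100 / (80 - 0) = 6.2500°C.
Then 6.2500 × 1.8 + 491.67 = 502.92°R.

502.92°R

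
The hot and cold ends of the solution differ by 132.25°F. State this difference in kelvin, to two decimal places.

73.47 K

Only the scale ratio 5/9 matters for a change in temperature.
132.25 × 5/9 = 73.47.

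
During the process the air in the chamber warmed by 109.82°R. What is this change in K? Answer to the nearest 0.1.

61.0 K

For a temperature interval the offset drops out; only the factor 5/9 applies.
109.82 × 5/9 = 61.0.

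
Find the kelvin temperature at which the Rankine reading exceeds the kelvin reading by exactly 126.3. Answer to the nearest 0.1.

Let K be the kelvin reading. The Rankine reading is R = 1.8·K.
Require R - K = 126.3: (0.8)·K = 126.3.
K = (126.3) / (0.8) = 157.9.

157.9 K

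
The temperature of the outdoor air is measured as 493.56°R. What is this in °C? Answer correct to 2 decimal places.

In Celsius: (493.56 - 491.67) × 5/9 = 1.0500°C.

1.05°C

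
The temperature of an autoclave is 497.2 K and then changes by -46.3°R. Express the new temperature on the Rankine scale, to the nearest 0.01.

Initial temperature in Celsius: 497.2 - 273.15 = 224.0500°C.
The 46.3°R change is an interval, so only the factor 5/9 applies: -46.3 × 5/9 = -25.7222°C.
Final Celsius temperature: 224.0500 - 25.7222 = 198.3278°C.
In Rankine: 198.3278 × 1.8 + 491.67 = 848.66°R.

848.66°R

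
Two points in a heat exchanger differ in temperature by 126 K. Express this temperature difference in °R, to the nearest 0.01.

An interval of 1 K corresponds to 1.8°R.
126 × 1.8 = 226.80.

226.80°R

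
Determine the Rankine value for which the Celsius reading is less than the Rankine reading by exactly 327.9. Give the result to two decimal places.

Let R be the Rankine reading. The Celsius reading is C = 5/9·R - 273.15.
Require C - R = -327.9: (-4/9)·R - 273.15 = -327.9.
R = (-327.9 + 273.15) / (-4/9) = 123.19.

123.19°R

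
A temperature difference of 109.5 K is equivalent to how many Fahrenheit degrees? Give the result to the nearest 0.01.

197.10°F

An interval of 1 K corresponds to 1.8°F.
109.5 × 1.8 = 197.10.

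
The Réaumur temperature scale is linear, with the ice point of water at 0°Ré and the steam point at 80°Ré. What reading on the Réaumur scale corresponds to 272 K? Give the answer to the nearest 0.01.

First in Celsius: 272 - 273.15 = -1.1500°C.
Linearly onto the Réaumur scale: 0 + (-1.1500 / 100) × (80 - 0) = -0.92°Ré.

-0.92°Ré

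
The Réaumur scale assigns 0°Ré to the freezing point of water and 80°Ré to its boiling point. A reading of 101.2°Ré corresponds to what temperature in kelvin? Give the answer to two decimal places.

Linear interpolation between the fixed points: C = (101.2 - 0) × 100 / (80 - 0) = 126.5000°C.
Then 126.5000 + 273.15 = 399.65 K.

399.65 K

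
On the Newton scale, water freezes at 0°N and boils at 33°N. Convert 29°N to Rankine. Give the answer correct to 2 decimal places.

649.85°R

Linear interpolation between the fixed points: C = (29 - 0) × 100 / (33 - 0) = 87.8788°C.
Then 87.8788 × 1.8 + 491.67 = 649.85°R.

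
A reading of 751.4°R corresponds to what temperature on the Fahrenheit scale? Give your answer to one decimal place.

291.7°F

In Celsius: (751.4 - 491.67) × 5/9 = 144.2944°C.
In Fahrenheit: 144.2944 × 1.8 + 32 = 291.7°F.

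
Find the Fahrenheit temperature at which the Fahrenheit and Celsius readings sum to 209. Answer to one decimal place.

Let F be the Fahrenheit reading. The Celsius reading is C = 5/9·F - 17.7778.
Require F + C = 209: (14/9)·F - 17.7778 = 209.
F = (209 + 17.7778) / (14/9) = 145.8.

145.8°F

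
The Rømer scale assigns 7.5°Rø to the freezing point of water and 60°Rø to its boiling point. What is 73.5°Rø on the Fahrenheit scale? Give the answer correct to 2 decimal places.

Linear interpolation between the fixed points: C = (73.5 - 7.5) × 100 / (60 - 7.5) = 125.7143°C.
Then 125.7143 × 1.8 + 32 = 258.29°F.

258.29°F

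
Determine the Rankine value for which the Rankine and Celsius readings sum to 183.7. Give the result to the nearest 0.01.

293.69°R

Let R be the Rankine reading. The Celsius reading is C = 5/9·R - 273.15.
Require R + C = 183.7: (14/9)·R - 273.15 = 183.7.
R = (183.7 + 273.15) / (14/9) = 293.69.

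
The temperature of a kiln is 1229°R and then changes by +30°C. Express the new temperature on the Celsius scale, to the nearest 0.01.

Initial temperature in Celsius: (1229 - 491.67) × 5/9 = 409.6278°C.
Final Celsius temperature: 409.6278 + 30.0000 = 439.6278°C.

439.63°C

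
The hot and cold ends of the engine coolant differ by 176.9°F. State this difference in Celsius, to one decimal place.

98.3°C

Only the scale ratio 5/9 matters for a change in temperature.
176.9 × 5/9 = 98.3.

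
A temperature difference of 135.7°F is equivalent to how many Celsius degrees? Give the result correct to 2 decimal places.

75.39°C

For a temperature interval the offset drops out; only the factor 5/9 applies.
135.7 × 5/9 = 75.39.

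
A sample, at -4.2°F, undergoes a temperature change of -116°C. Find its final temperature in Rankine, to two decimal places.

Initial temperature in Celsius: (-4.2 - 32) × 5/9 = -20.1111°C.
Final Celsius temperature: -20.1111 - 116.0000 = -136.1111°C.
In Rankine: -136.1111 × 1.8 + 491.67 = 246.67°R.

246.67°R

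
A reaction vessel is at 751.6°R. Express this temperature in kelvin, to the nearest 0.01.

417.56 K

In Celsius: (751.6 - 491.67) × 5/9 = 144.4056°C.
In kelvin: 144.4056 + 273.15 = 417.56 K.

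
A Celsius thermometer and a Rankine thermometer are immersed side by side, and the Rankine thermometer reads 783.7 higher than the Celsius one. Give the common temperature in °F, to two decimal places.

689.07°F

Let x be the Celsius reading; then the Rankine reading is 1.8·x + 491.67.
(1.8·x + 491.67) - x = 783.7  ⇒  (0.8)·x = 292.03  ⇒  x = 365.0375°C.
In Fahrenheit: 365.0375 × 1.8 + 32 = 689.07°F.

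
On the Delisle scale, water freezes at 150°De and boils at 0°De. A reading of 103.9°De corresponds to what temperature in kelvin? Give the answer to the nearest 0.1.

303.9 K

Linear interpolation between the fixed points: C = (103.9 - 150) × 100 / (0 - 150) = 30.7333°C.
Then 30.7333 + 273.15 = 303.9 K.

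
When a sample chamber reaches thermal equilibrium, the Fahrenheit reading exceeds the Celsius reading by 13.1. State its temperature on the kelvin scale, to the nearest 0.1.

Let x be the Fahrenheit reading; then the Celsius reading is 5/9·x - 17.7778.
(5/9·x - 17.7778) - x = -13.1  ⇒  (-4/9)·x = 4.67778  ⇒  x = -10.5250°F.
In Celsius: (-10.525 - 32) × 5/9 = -23.6250°C.
In kelvin: -23.6250 + 273.15 = 249.5 K.

249.5 K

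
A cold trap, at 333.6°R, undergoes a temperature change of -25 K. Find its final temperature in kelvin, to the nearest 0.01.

160.33 K

Initial temperature in Celsius: (333.6 - 491.67) × 5/9 = -87.8167°C.
The 25 K change is an interval; Kelvin and Celsius degrees are the same size, so ΔC = -25°C.
Final Celsius temperature: -87.8167 - 25.0000 = -112.8167°C.
In kelvin: -112.8167 + 273.15 = 160.33 K.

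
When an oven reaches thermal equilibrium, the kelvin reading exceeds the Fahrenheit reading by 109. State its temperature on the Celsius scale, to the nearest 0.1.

165.2°C

Let x be the Fahrenheit reading; then the kelvin reading is 5/9·x + 255.372.
(5/9·x + 255.372) - x = 109  ⇒  (-4/9)·x = -146.372  ⇒  x = 329.3375°F.
In Celsius: (329.3375 - 32) × 5/9 = 165.2°C.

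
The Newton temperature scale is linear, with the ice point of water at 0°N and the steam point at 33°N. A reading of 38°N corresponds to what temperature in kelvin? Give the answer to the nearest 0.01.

Linear interpolation between the fixed points: C = (38 - 0) × 100 / (33 - 0) = 115.1515°C.
Then 115.1515 + 273.15 = 388.30 K.

388.30 K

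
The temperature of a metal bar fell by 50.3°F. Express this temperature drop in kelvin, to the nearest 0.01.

An interval of 1°F corresponds to 5/9 K.
50.3 × 5/9 = 27.94.

27.94 K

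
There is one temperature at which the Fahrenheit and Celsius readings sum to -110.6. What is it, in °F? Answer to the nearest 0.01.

-59.67°F

Let F be the Fahrenheit reading. The Celsius reading is C = 5/9·F - 17.7778.
Require F + C = -110.6: (14/9)·F - 17.7778 = -110.6.
F = (-110.6 + 17.7778) / (14/9) = -59.67.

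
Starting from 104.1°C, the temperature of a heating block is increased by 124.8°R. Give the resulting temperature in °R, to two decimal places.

803.85°R

The 124.8°R change is an interval, so only the factor 5/9 applies: +124.8 × 5/9 = +69.3333°C.
Final Celsius temperature: 104.1000 + 69.3333 = 173.4333°C.
In Rankine: 173.4333 × 1.8 + 491.67 = 803.85°R.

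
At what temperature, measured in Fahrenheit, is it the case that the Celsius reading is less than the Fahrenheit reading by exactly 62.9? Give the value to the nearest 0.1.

101.5°F

Let F be the Fahrenheit reading. The Celsius reading is C = 5/9·F - 17.7778.
Require C - F = -62.9: (-4/9)·F - 17.7778 = -62.9.
F = (-62.9 + 17.7778) / (-4/9) = 101.5.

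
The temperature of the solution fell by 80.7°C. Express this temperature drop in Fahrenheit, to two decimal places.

145.26°F

An interval of 1°C corresponds to 1.8°F.
80.7 × 1.8 = 145.26.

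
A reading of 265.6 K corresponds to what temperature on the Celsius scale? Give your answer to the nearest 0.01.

-7.55°C

In Celsius: 265.6 - 273.15 = -7.5500°C.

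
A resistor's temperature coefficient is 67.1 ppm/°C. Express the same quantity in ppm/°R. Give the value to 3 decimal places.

The quantity depends on a temperature interval, so only the ratio of degree sizes applies; the offset between the scales is irrelevant.
A change of 1°R is a change of 5/9°C, so per °R the value is 67.1 × 5/9 = 37.278.

37.278 ppm/°R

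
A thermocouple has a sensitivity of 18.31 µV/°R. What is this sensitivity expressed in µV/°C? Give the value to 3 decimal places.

32.958 µV/°C

The quantity depends on a temperature interval, so only the ratio of degree sizes applies; the offset between the scales is irrelevant.
A change of 1°C is a change of 1.8°R, so per °C the value is 18.31 × 1.8 = 32.958.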